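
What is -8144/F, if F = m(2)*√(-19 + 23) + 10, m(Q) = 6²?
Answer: -4072/41 ≈ -99.317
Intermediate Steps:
m(Q) = 36
F = 82 (F = 36*√(-19 + 23) + 10 = 36*√4 + 10 = 36*2 + 10 = 72 + 10 = 82)
-8144/F = -8144/82 = -8144*1/82 = -4072/41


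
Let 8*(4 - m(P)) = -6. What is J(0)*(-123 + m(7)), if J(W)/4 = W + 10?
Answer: -4730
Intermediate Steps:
m(P) = 19/4 (m(P) = 4 - 1/8*(-6) = 4 + 3/4 = 19/4)
J(W) = 40 + 4*W (J(W) = 4*(W + 10) = 4*(10 + W) = 40 + 4*W)
J(0)*(-123 + m(7)) = (40 + 4*0)*(-123 + 19/4) = (40 + 0)*(-473/4) = 40*(-473/4) = -4730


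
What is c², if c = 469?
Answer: 219961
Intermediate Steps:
c² = 469² = 219961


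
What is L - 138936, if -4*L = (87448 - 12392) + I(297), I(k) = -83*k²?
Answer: 6690547/4 ≈ 1.6726e+6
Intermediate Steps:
L = 7246291/4 (L = -((87448 - 12392) - 83*297²)/4 = -(75056 - 83*88209)/4 = -(75056 - 7321347)/4 = -¼*(-7246291) = 7246291/4 ≈ 1.8116e+6)
L - 138936 = 7246291/4 - 138936 = 6690547/4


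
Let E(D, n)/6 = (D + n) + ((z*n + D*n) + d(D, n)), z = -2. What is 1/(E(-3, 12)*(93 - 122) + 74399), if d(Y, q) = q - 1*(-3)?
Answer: 1/80663 ≈ 1.2397e-5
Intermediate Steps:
d(Y, q) = 3 + q (d(Y, q) = q + 3 = 3 + q)
E(D, n) = 18 + 6*D + 6*D*n (E(D, n) = 6*((D + n) + ((-2*n + D*n) + (3 + n))) = 6*((D + n) + (3 - n + D*n)) = 6*(3 + D + D*n) = 18 + 6*D + 6*D*n)
1/(E(-3, 12)*(93 - 122) + 74399) = 1/((18 + 6*(-3) + 6*(-3)*12)*(93 - 122) + 74399) = 1/((18 - 18 - 216)*(-29) + 74399) = 1/(-216*(-29) + 74399) = 1/(6264 + 74399) = 1/80663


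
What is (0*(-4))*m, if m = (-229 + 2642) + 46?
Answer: 0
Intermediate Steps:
m = 2459 (m = 2413 + 46 = 2459)
(0*(-4))*m = (0*(-4))*2459 = 0*2459 = 0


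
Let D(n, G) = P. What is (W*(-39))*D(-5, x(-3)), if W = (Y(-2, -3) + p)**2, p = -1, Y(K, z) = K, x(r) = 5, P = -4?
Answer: 1404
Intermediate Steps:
D(n, G) = -4
W = 9 (W = (-2 - 1)**2 = (-3)**2 = 9)
(W*(-39))*D(-5, x(-3)) = (9*(-39))*(-4) = -351*(-4) = 1404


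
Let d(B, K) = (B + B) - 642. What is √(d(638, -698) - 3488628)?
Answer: I*√3487994 ≈ 1867.6*I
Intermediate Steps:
d(B, K) = -642 + 2*B (d(B, K) = 2*B - 642 = -642 + 2*B)
√(d(638, -698) - 3488628) = √((-642 + 2*638) - 3488628) = √((-642 + 1276) - 3488628) = √(634 - 3488628) = √(-3487994) = I*√3487994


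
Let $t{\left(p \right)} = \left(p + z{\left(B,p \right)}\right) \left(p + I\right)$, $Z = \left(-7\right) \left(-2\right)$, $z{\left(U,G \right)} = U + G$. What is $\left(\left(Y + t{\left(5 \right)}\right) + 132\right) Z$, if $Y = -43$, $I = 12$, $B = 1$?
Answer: $3864$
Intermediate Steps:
$z{\left(U,G \right)} = G + U$
$Z = 14$
$t{\left(p \right)} = \left(1 + 2 p\right) \left(12 + p\right)$ ($t{\left(p \right)} = \left(p + \left(p + 1\right)\right) \left(p + 12\right) = \left(p + \left(1 + p\right)\right) \left(12 + p\right) = \left(1 + 2 p\right) \left(12 + p\right)$)
$\left(\left(Y + t{\left(5 \right)}\right) + 132\right) Z = \left(\left(-43 + \left(12 + 2 \cdot 5^{2} + 25 \cdot 5\right)\right) + 132\right) 14 = \left(\left(-43 + \left(12 + 2 \cdot 25 + 125\right)\right) + 132\right) 14 = \left(\left(-43 + \left(12 + 50 + 125\right)\right) + 132\right) 14 = \left(\left(-43 + 187\right) + 132\right) 14 = \left(144 + 132\right) 14 = 276 \cdot 14 = 3864$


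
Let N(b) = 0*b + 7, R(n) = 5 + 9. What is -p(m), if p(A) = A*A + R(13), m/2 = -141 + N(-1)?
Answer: -71838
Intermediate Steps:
R(n) = 14
N(b) = 7 (N(b) = 0 + 7 = 7)
m = -268 (m = 2*(-141 + 7) = 2*(-134) = -268)
p(A) = 14 + A² (p(A) = A*A + 14 = A² + 14 = 14 + A²)
-p(m) = -(14 + (-268)²) = -(14 + 71824) = -1*71838 = -71838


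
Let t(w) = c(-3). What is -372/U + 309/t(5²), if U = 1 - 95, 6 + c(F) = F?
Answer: -4283/141 ≈ -30.376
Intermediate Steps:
c(F) = -6 + F
t(w) = -9 (t(w) = -6 - 3 = -9)
U = -94
-372/U + 309/t(5²) = -372/(-94) + 309/(-9) = -372*(-1/94) + 309*(-⅑) = 186/47 - 103/3 = -4283/141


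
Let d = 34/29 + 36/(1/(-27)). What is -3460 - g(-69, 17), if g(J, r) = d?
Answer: -72186/29 ≈ -2489.2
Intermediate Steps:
d = -28154/29 (d = 34*(1/29) + 36/(-1/27) = 34/29 + 36*(-27) = 34/29 - 972 = -28154/29 ≈ -970.83)
g(J, r) = -28154/29
-3460 - g(-69, 17) = -3460 - 1*(-28154/29) = -3460 + 28154/29 = -72186/29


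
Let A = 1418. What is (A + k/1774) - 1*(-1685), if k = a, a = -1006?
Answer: 2751858/887 ≈ 3102.4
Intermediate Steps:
k = -1006
(A + k/1774) - 1*(-1685) = (1418 - 1006/1774) - 1*(-1685) = (1418 - 1006*1/1774) + 1685 = (1418 - 503/887) + 1685 = 1257263/887 + 1685 = 2751858/887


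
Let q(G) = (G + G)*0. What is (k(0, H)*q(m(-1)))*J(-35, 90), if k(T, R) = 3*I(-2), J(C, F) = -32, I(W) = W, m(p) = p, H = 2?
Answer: 0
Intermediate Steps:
k(T, R) = -6 (k(T, R) = 3*(-2) = -6)
q(G) = 0 (q(G) = (2*G)*0 = 0)
(k(0, H)*q(m(-1)))*J(-35, 90) = -6*0*(-32) = 0*(-32) = 0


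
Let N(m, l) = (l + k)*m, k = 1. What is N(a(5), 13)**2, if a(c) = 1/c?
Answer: 196/25 ≈ 7.8400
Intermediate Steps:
N(m, l) = m*(1 + l) (N(m, l) = (l + 1)*m = (1 + l)*m = m*(1 + l))
N(a(5), 13)**2 = ((1 + 13)/5)**2 = ((1/5)*14)**2 = (14/5)**2 = 196/25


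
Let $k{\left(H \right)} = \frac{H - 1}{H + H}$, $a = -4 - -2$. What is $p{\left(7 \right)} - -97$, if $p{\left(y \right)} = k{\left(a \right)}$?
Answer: $\frac{391}{4} \approx 97.75$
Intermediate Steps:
$a = -2$ ($a = -4 + 2 = -2$)
$k{\left(H \right)} = \frac{-1 + H}{2 H}$
$p{\left(y \right)} = \frac{3}{4}$ ($p{\left(y \right)} = \frac{-1 - 2}{2 \left(-2\right)} = \frac{1}{2} \left(- \frac{1}{2}\right) \left(-3\right) = \frac{3}{4}$)
$p{\left(7 \right)} - -97 = \frac{3}{4} - -97 = \frac{3}{4} + 97 = \frac{391}{4}$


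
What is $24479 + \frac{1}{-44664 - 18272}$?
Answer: $\frac{1540610343}{62936} \approx 24479.0$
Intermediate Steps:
$24479 + \frac{1}{-44664 - 18272} = 24479 + \frac{1}{-62936} = 24479 - \frac{1}{62936} = \frac{1540610343}{62936}$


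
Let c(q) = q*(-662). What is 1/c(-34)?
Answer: 1/22508 ≈ 4.4429e-5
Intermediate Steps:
c(q) = -662*q
1/c(-34) = 1/(-662*(-34)) = 1/22508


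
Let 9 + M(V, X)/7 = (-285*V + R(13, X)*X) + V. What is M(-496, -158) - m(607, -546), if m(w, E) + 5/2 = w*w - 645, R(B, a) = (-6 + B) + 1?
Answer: 1218671/2 ≈ 6.0934e+5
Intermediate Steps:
R(B, a) = -5 + B
m(w, E) = -1295/2 + w² (m(w, E) = -5/2 + (w*w - 645) = -5/2 + (w² - 645) = -5/2 + (-645 + w²) = -1295/2 + w²)
M(V, X) = -63 - 1988*V + 56*X (M(V, X) = -63 + 7*((-285*V + (-5 + 13)*X) + V) = -63 + 7*((-285*V + 8*X) + V) = -63 + 7*(-284*V + 8*X) = -63 + (-1988*V + 56*X) = -63 - 1988*V + 56*X)
M(-496, -158) - m(607, -546) = (-63 - 1988*(-496) + 56*(-158)) - (-1295/2 + 607²) = (-63 + 986048 - 8848) - (-1295/2 + 368449) = 977137 - 1*735603/2 = 977137 - 735603/2 = 1218671/2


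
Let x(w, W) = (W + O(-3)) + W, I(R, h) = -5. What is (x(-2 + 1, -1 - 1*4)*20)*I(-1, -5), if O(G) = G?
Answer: 1300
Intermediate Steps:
x(w, W) = -3 + 2*W (x(w, W) = (W - 3) + W = (-3 + W) + W = -3 + 2*W)
(x(-2 + 1, -1 - 1*4)*20)*I(-1, -5) = ((-3 + 2*(-1 - 1*4))*20)*(-5) = ((-3 + 2*(-1 - 4))*20)*(-5) = ((-3 + 2*(-5))*20)*(-5) = ((-3 - 10)*20)*(-5) = -13*20*(-5) = -260*(-5) = 1300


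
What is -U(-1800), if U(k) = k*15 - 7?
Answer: 27007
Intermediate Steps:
U(k) = -7 + 15*k (U(k) = 15*k - 7 = -7 + 15*k)
-U(-1800) = -(-7 + 15*(-1800)) = -(-7 - 27000) = -1*(-27007) = 27007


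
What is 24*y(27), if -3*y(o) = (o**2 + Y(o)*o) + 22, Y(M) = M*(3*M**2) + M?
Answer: -12766424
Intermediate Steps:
Y(M) = M + 3*M**3 (Y(M) = 3*M**3 + M = M + 3*M**3)
y(o) = -22/3 - o**2/3 - o*(o + 3*o**3)/3 (y(o) = -((o**2 + (o + 3*o**3)*o) + 22)/3 = -((o**2 + o*(o + 3*o**3)) + 22)/3 = -(22 + o**2 + o*(o + 3*o**3))/3 = -22/3 - o**2/3 - o*(o + 3*o**3)/3)
24*y(27) = 24*(-22/3 - 1*27**4 - 2/3*27**2) = 24*(-22/3 - 1*531441 - 2/3*729) = 24*(-22/3 - 531441 - 486) = 24*(-1595803/3) = -12766424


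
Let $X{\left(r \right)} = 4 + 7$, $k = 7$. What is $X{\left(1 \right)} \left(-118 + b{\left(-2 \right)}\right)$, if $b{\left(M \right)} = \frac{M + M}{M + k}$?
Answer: $- \frac{6534}{5} \approx -1306.8$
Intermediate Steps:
$X{\left(r \right)} = 11$
$b{\left(M \right)} = \frac{2 M}{7 + M}$ ($b{\left(M \right)} = \frac{M + M}{M + 7} = \frac{2 M}{7 + M}$)
$X{\left(1 \right)} \left(-118 + b{\left(-2 \right)}\right) = 11 \left(-118 + 2 \left(-2\right) \frac{1}{7 - 2}\right) = 11 \left(-118 + 2 \left(-2\right) \frac{1}{5}\right) = 11 \left(-118 - \frac{4}{5}\right) = 11 \left(- \frac{594}{5}\right) = - \frac{6534}{5}$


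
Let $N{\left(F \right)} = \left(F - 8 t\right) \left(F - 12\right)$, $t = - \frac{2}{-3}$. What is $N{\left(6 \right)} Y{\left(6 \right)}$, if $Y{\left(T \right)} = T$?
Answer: $-24$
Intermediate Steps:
$t = \frac{2}{3}$ ($t = \left(-2\right) \left(- \frac{1}{3}\right) = \frac{2}{3} \approx 0.66667$)
$N{\left(F \right)} = \left(-12 + F\right) \left(- \frac{16}{3} + F\right)$ ($N{\left(F \right)} = \left(F - \frac{16}{3}\right) \left(F - 12\right) = \left(F - \frac{16}{3}\right) \left(-12 + F\right) = \left(- \frac{16}{3} + F\right) \left(-12 + F\right) = \left(-12 + F\right) \left(- \frac{16}{3} + F\right)$)
$N{\left(6 \right)} Y{\left(6 \right)} = \left(64 + 6^{2} - 104\right) 6 = \left(64 + 36 - 104\right) 6 = \left(-4\right) 6 = -24$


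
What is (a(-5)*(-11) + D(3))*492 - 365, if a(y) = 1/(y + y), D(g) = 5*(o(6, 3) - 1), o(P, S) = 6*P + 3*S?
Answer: 542081/5 ≈ 1.0842e+5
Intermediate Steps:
o(P, S) = 3*S + 6*P
D(g) = 220 (D(g) = 5*((3*3 + 6*6) - 1) = 5*((9 + 36) - 1) = 5*(45 - 1) = 5*44 = 220)
a(y) = 1/(2*y)
(a(-5)*(-11) + D(3))*492 - 365 = (((1/2)/(-5))*(-11) + 220)*492 - 365 = (((1/2)*(-1/5))*(-11) + 220)*492 - 365 = (-1/10*(-11) + 220)*492 - 365 = (11/10 + 220)*492 - 365 = (2211/10)*492 - 365 = 543906/5 - 365 = 542081/5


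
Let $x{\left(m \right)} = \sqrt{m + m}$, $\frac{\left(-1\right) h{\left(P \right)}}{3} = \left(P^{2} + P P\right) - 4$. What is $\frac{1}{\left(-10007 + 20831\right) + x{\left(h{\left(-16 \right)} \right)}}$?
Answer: $\frac{451}{4881751} - \frac{i \sqrt{762}}{58581012} \approx 9.2385 \cdot 10^{-5} - 4.7122 \cdot 10^{-7} i$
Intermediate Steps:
$h{\left(P \right)} = 12 - 6 P^{2}$ ($h{\left(P \right)} = - 3 \left(\left(P^{2} + P P\right) - 4\right) = - 3 \left(\left(P^{2} + P^{2}\right) - 4\right) = - 3 \left(2 P^{2} - 4\right) = - 3 \left(-4 + 2 P^{2}\right) = 12 - 6 P^{2}$)
$x{\left(m \right)} = \sqrt{2} \sqrt{m}$ ($x{\left(m \right)} = \sqrt{2 m} = \sqrt{2} \sqrt{m}$)
$\frac{1}{\left(-10007 + 20831\right) + x{\left(h{\left(-16 \right)} \right)}} = \frac{1}{\left(-10007 + 20831\right) + \sqrt{2} \sqrt{12 - 6 \left(-16\right)^{2}}} = \frac{1}{10824 + \sqrt{2} \sqrt{12 - 1536}} = \frac{1}{10824 + \sqrt{2} \sqrt{-1524}} = \frac{1}{10824 + \sqrt{2} \cdot 2 i \sqrt{381}} = \frac{1}{10824 + 2 i \sqrt{762}}$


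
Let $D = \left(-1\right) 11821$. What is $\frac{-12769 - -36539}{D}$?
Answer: $- \frac{23770}{11821} \approx -2.0108$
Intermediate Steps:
$D = -11821$
$\frac{-12769 - -36539}{D} = \frac{-12769 - -36539}{-11821} = \left(-12769 + 36539\right) \left(- \frac{1}{11821}\right) = 23770 \left(- \frac{1}{11821}\right) = - \frac{23770}{11821}$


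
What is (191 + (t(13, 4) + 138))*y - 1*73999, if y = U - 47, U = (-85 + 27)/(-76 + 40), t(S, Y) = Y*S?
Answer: -547753/6 ≈ -91292.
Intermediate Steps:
t(S, Y) = S*Y
U = 29/18 (U = -58/(-36) = -58*(-1/36) = 29/18 ≈ 1.6111)
y = -817/18 (y = 29/18 - 47 = -817/18 ≈ -45.389)
(191 + (t(13, 4) + 138))*y - 1*73999 = (191 + (13*4 + 138))*(-817/18) - 1*73999 = (191 + (52 + 138))*(-817/18) - 73999 = (191 + 190)*(-817/18) - 73999 = 381*(-817/18) - 73999 = -103759/6 - 73999 = -547753/6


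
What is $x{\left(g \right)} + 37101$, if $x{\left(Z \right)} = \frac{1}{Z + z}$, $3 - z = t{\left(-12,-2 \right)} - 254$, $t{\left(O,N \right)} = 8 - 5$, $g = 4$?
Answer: $\frac{9572059}{258} \approx 37101.0$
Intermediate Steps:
$t{\left(O,N \right)} = 3$
$z = 254$ ($z = 3 - \left(3 - 254\right) = 3 - -251 = 3 + 251 = 254$)
$x{\left(Z \right)} = \frac{1}{254 + Z}$ ($x{\left(Z \right)} = \frac{1}{Z + 254} = \frac{1}{254 + Z}$)
$x{\left(g \right)} + 37101 = \frac{1}{254 + 4} + 37101 = \frac{1}{258} + 37101 = \frac{9572059}{258}$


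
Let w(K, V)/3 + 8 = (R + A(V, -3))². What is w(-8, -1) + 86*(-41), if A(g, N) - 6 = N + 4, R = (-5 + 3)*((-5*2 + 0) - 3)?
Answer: -283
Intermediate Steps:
R = 26 (R = -2*((-10 + 0) - 3) = -2*(-10 - 3) = -2*(-13) = 26)
A(g, N) = 10 + N (A(g, N) = 6 + (N + 4) = 6 + (4 + N) = 10 + N)
w(K, V) = 3243 (w(K, V) = -24 + 3*(26 + (10 - 3))² = -24 + 3*(26 + 7)² = -24 + 3*33² = -24 + 3*1089 = -24 + 3267 = 3243)
w(-8, -1) + 86*(-41) = 3243 + 86*(-41) = 3243 - 3526 = -283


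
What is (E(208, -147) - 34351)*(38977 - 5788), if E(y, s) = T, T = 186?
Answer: -1133902185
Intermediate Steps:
E(y, s) = 186
(E(208, -147) - 34351)*(38977 - 5788) = (186 - 34351)*(38977 - 5788) = -34165*33189 = -1133902185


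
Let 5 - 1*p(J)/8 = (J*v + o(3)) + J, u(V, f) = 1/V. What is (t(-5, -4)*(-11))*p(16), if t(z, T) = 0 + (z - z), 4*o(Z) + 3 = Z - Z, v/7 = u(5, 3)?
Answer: 0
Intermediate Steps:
v = 7/5 ≈ 1.4000
o(Z) = -¾ (o(Z) = -¾ + (Z - Z)/4 = -¾ + (¼)*0 = -¾ + 0 = -¾)
t(z, T) = 0 (t(z, T) = 0 + 0 = 0)
p(J) = 46 - 96*J/5 (p(J) = 40 - 8*((J*(7/5) - ¾) + J) = 40 - 8*((7*J/5 - ¾) + J) = 40 - 8*((-¾ + 7*J/5) + J) = 40 - 8*(-¾ + 12*J/5) = 40 + (6 - 96*J/5) = 46 - 96*J/5)
(t(-5, -4)*(-11))*p(16) = (0*(-11))*(46 - 96/5*16) = 0*(46 - 1536/5) = 0*(-1306/5) = 0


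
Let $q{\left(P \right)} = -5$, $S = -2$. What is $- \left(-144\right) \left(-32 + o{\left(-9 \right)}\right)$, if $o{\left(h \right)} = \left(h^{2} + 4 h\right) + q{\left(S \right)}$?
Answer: $1152$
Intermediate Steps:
$o{\left(h \right)} = -5 + h^{2} + 4 h$ ($o{\left(h \right)} = \left(h^{2} + 4 h\right) - 5 = -5 + h^{2} + 4 h$)
$- \left(-144\right) \left(-32 + o{\left(-9 \right)}\right) = - \left(-144\right) \left(-32 + \left(-5 + \left(-9\right)^{2} + 4 \left(-9\right)\right)\right) = - \left(-144\right) \left(-32 - -40\right) = - \left(-144\right) \left(-32 + 40\right) = - \left(-144\right) 8 = \left(-1\right) \left(-1152\right) = 1152$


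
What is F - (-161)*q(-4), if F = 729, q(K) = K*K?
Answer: 3305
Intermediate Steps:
q(K) = K**2
F - (-161)*q(-4) = 729 - (-161)*(-4)**2 = 729 - (-161)*16 = 729 - 1*(-2576) = 729 + 2576 = 3305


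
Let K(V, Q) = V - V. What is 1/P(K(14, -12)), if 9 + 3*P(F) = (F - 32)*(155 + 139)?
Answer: -1/3139 ≈ -0.00031857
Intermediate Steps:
K(V, Q) = 0
P(F) = -3139 + 98*F (P(F) = -3 + ((F - 32)*(155 + 139))/3 = -3 + ((-32 + F)*294)/3 = -3 + (-9408 + 294*F)/3 = -3 + (-3136 + 98*F) = -3139 + 98*F)
1/P(K(14, -12)) = 1/(-3139 + 98*0) = 1/(-3139 + 0) = 1/(-3139) = -1/3139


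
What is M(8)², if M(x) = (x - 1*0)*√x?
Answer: 512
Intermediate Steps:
M(x) = x^(3/2) (M(x) = (x + 0)*√x = x*√x = x^(3/2))
M(8)² = (8^(3/2))² = (16*√2)² = 512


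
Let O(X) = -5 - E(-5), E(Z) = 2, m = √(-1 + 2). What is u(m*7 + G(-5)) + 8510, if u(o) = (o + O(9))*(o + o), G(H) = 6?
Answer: 8666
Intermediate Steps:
m = 1 (m = √1 = 1)
O(X) = -7 (O(X) = -5 - 1*2 = -5 - 2 = -7)
u(o) = 2*o*(-7 + o) (u(o) = (o - 7)*(o + o) = (-7 + o)*(2*o) = 2*o*(-7 + o))
u(m*7 + G(-5)) + 8510 = 2*(1*7 + 6)*(-7 + (1*7 + 6)) + 8510 = 2*(7 + 6)*(-7 + (7 + 6)) + 8510 = 2*13*(-7 + 13) + 8510 = 2*13*6 + 8510 = 156 + 8510 = 8666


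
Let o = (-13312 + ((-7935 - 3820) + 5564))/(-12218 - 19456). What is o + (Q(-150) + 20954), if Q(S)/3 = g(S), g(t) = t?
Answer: 216487733/10558 ≈ 20505.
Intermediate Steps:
Q(S) = 3*S
o = 6501/10558 (o = (-13312 + (-11755 + 5564))/(-31674) = (-13312 - 6191)*(-1/31674) = -19503*(-1/31674) = 6501/10558 ≈ 0.61574)
o + (Q(-150) + 20954) = 6501/10558 + (3*(-150) + 20954) = 6501/10558 + (-450 + 20954) = 6501/10558 + 20504 = 216487733/10558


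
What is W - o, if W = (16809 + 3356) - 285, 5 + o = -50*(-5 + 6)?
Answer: 19935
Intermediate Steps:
o = -55 (o = -5 - 50*(-5 + 6) = -5 - 50*1 = -5 - 50 = -55)
W = 19880 (W = 20165 - 285 = 19880)
W - o = 19880 - 1*(-55) = 19880 + 55 = 19935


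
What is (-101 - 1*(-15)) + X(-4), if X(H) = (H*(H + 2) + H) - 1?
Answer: -83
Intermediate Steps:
X(H) = -1 + H + H*(2 + H) (X(H) = (H*(2 + H) + H) - 1 = (H + H*(2 + H)) - 1 = -1 + H + H*(2 + H))
(-101 - 1*(-15)) + X(-4) = (-101 - 1*(-15)) + (-1 + (-4)² + 3*(-4)) = (-101 + 15) + (-1 + 16 - 12) = -86 + 3 = -83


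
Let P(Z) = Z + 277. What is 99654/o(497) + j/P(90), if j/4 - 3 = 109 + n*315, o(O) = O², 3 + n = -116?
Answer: -36889296410/90652303 ≈ -406.93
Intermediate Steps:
n = -119 (n = -3 - 116 = -119)
j = -149492 (j = 12 + 4*(109 - 119*315) = 12 + 4*(109 - 37485) = 12 + 4*(-37376) = 12 - 149504 = -149492)
P(Z) = 277 + Z
99654/o(497) + j/P(90) = 99654/(497²) - 149492/(277 + 90) = 99654/247009 - 149492/367 = -36889296410/90652303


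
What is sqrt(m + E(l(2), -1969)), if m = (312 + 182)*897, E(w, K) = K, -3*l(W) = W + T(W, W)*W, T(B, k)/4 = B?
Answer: sqrt(441149) ≈ 664.19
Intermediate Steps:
T(B, k) = 4*B
l(W) = -4*W**2/3 - W/3 (l(W) = -(W + (4*W)*W)/3 = -(W + 4*W**2)/3 = -4*W**2/3 - W/3)
m = 443118 (m = 494*897 = 443118)
sqrt(m + E(l(2), -1969)) = sqrt(443118 - 1969) = sqrt(441149)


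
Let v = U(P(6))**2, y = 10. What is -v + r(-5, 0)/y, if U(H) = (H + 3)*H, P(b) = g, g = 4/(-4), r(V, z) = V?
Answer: -9/2 ≈ -4.5000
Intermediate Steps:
g = -1 (g = 4*(-1/4) = -1)
P(b) = -1
U(H) = H*(3 + H) (U(H) = (3 + H)*H = H*(3 + H))
v = 4 (v = (-(3 - 1))**2 = (-1*2)**2 = (-2)**2 = 4)
-v + r(-5, 0)/y = -1*4 - 5/10 = -4 - 5*1/10 = -4 - 1/2 = -9/2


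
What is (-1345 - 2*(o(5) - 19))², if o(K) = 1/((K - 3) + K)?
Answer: 83740801/49 ≈ 1.7090e+6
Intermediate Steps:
o(K) = 1/(-3 + 2*K) (o(K) = 1/((-3 + K) + K) = 1/(-3 + 2*K))
(-1345 - 2*(o(5) - 19))² = (-1345 - 2*(1/(-3 + 2*5) - 19))² = (-1345 - 2*(1/(-3 + 10) - 19))² = (-1345 - 2*(1/7 - 19))² = (-1345 - 2*(⅐ - 19))² = (-1345 - 2*(-132/7))² = (-1345 + 264/7)² = (-9151/7)² = 83740801/49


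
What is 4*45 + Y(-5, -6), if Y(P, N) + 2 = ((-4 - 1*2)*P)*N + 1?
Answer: -1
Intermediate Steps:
Y(P, N) = -1 - 6*N*P (Y(P, N) = -2 + (((-4 - 1*2)*P)*N + 1) = -2 + (((-4 - 2)*P)*N + 1) = -2 + ((-6*P)*N + 1) = -2 + (-6*N*P + 1) = -2 + (1 - 6*N*P) = -1 - 6*N*P)
4*45 + Y(-5, -6) = 4*45 + (-1 - 6*(-6)*(-5)) = 180 + (-1 - 180) = 180 - 181 = -1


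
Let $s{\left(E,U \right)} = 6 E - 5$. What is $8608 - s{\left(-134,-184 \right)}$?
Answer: $9417$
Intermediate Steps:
$s{\left(E,U \right)} = -5 + 6 E$
$8608 - s{\left(-134,-184 \right)} = 8608 - \left(-5 + 6 \left(-134\right)\right) = 8608 - \left(-5 - 804\right) = 8608 - -809 = 8608 + 809 = 9417$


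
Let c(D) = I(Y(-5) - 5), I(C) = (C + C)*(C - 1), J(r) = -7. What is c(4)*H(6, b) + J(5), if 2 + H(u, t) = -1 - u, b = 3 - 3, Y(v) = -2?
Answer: -1015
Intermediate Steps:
b = 0
H(u, t) = -3 - u (H(u, t) = -2 + (-1 - u) = -3 - u)
I(C) = 2*C*(-1 + C) (I(C) = (2*C)*(-1 + C) = 2*C*(-1 + C))
c(D) = 112 (c(D) = 2*(-2 - 5)*(-1 + (-2 - 5)) = 2*(-7)*(-1 - 7) = 2*(-7)*(-8) = 112)
c(4)*H(6, b) + J(5) = 112*(-3 - 1*6) - 7 = 112*(-3 - 6) - 7 = 112*(-9) - 7 = -1008 - 7 = -1015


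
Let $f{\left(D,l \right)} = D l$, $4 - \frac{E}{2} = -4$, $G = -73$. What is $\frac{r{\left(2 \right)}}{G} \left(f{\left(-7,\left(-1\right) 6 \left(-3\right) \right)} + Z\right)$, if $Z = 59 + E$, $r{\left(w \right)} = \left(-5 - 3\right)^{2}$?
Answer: $\frac{3264}{73} \approx 44.712$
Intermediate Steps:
$E = 16$ ($E = 8 - -8 = 8 + 8 = 16$)
$r{\left(w \right)} = 64$ ($r{\left(w \right)} = \left(-8\right)^{2} = 64$)
$Z = 75$ ($Z = 59 + 16 = 75$)
$\frac{r{\left(2 \right)}}{G} \left(f{\left(-7,\left(-1\right) 6 \left(-3\right) \right)} + Z\right) = \frac{64}{-73} \left(- 7 \left(-1\right) 6 \left(-3\right) + 75\right) = 64 \left(- \frac{1}{73}\right) \left(- 7 \left(\left(-6\right) \left(-3\right)\right) + 75\right) = - \frac{64 \left(\left(-7\right) 18 + 75\right)}{73} = - \frac{64 \left(-126 + 75\right)}{73} = \left(- \frac{64}{73}\right) \left(-51\right) = \frac{3264}{73}$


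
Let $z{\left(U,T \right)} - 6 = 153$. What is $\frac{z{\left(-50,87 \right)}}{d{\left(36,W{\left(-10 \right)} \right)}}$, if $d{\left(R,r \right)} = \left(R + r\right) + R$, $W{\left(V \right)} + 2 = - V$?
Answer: $\frac{159}{80} \approx 1.9875$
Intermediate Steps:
$W{\left(V \right)} = -2 - V$
$z{\left(U,T \right)} = 159$ ($z{\left(U,T \right)} = 6 + 153 = 159$)
$d{\left(R,r \right)} = r + 2 R$
$\frac{z{\left(-50,87 \right)}}{d{\left(36,W{\left(-10 \right)} \right)}} = \frac{159}{\left(-2 - -10\right) + 2 \cdot 36} = \frac{159}{\left(-2 + 10\right) + 72} = \frac{159}{8 + 72} = \frac{159}{80}$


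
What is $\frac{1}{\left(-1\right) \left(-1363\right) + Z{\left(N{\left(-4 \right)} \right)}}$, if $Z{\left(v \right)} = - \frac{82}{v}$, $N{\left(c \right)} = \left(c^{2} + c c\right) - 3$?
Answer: $\frac{29}{39445} \approx 0.0007352$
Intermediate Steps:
$N{\left(c \right)} = -3 + 2 c^{2}$ ($N{\left(c \right)} = \left(c^{2} + c^{2}\right) - 3 = 2 c^{2} - 3 = -3 + 2 c^{2}$)
$\frac{1}{\left(-1\right) \left(-1363\right) + Z{\left(N{\left(-4 \right)} \right)}} = \frac{1}{\left(-1\right) \left(-1363\right) - \frac{82}{-3 + 2 \left(-4\right)^{2}}} = \frac{1}{1363 - \frac{82}{-3 + 2 \cdot 16}} = \frac{1}{1363 - \frac{82}{-3 + 32}} = \frac{1}{1363 - \frac{82}{29}} = \frac{1}{\frac{39445}{29}} = \frac{29}{39445}$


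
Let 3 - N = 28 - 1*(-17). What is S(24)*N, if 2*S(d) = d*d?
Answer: -12096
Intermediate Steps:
S(d) = d²/2 (S(d) = (d*d)/2 = d²/2)
N = -42 (N = 3 - (28 - 1*(-17)) = 3 - (28 + 17) = 3 - 1*45 = 3 - 45 = -42)
S(24)*N = ((½)*24²)*(-42) = ((½)*576)*(-42) = 288*(-42) = -12096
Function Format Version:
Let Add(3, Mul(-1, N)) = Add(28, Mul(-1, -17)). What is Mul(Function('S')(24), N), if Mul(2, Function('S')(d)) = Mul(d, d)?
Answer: -12096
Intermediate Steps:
Function('S')(d) = Mul(Rational(1, 2), Pow(d, 2)) (Function('S')(d) = Mul(Rational(1, 2), Mul(d, d)) = Mul(Rational(1, 2), Pow(d, 2)))
N = -42 (N = Add(3, Mul(-1, Add(28, Mul(-1, -17)))) = Add(3, Mul(-1, Add(28, 17))) = Add(3, Mul(-1, 45)) = Add(3, -45) = -42)
Mul(Function('S')(24), N) = Mul(Mul(Rational(1, 2), Pow(24, 2)), -42) = Mul(Mul(Rational(1, 2), 576), -42) = Mul(288, -42) = -12096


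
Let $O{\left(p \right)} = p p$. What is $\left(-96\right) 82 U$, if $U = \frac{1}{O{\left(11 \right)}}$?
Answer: $- \frac{7872}{121} \approx -65.058$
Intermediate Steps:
$O{\left(p \right)} = p^{2}$
$U = \frac{1}{121}$ ($U = \frac{1}{11^{2}} = \frac{1}{121} \approx 0.0082645$)
$\left(-96\right) 82 U = \left(-96\right) 82 \cdot \frac{1}{121} = \left(-7872\right) \frac{1}{121} = - \frac{7872}{121}$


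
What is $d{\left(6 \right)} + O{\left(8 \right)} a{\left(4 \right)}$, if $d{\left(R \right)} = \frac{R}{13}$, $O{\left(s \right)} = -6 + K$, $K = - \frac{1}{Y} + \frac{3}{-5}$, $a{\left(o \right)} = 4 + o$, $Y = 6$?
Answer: $- \frac{10466}{195} \approx -53.672$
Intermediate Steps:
$K = - \frac{23}{30}$ ($K = - \frac{1}{6} + \frac{3}{-5} = \left(-1\right) \frac{1}{6} + 3 \left(- \frac{1}{5}\right) = - \frac{1}{6} - \frac{3}{5} = - \frac{23}{30} \approx -0.76667$)
$O{\left(s \right)} = - \frac{203}{30}$ ($O{\left(s \right)} = -6 - \frac{23}{30} = - \frac{203}{30}$)
$d{\left(R \right)} = \frac{R}{13}$ ($d{\left(R \right)} = R \frac{1}{13} = \frac{R}{13}$)
$d{\left(6 \right)} + O{\left(8 \right)} a{\left(4 \right)} = \frac{1}{13} \cdot 6 - \frac{203 \left(4 + 4\right)}{30} = \frac{6}{13} - \frac{812}{15} = - \frac{10466}{195}$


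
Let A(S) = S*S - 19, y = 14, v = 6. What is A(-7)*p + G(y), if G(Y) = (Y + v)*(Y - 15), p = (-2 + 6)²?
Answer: 460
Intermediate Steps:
p = 16 (p = 4² = 16)
G(Y) = (-15 + Y)*(6 + Y) (G(Y) = (Y + 6)*(Y - 15) = (6 + Y)*(-15 + Y) = (-15 + Y)*(6 + Y))
A(S) = -19 + S² (A(S) = S² - 19 = -19 + S²)
A(-7)*p + G(y) = (-19 + (-7)²)*16 + (-90 + 14² - 9*14) = (-19 + 49)*16 + (-90 + 196 - 126) = 30*16 - 20 = 480 - 20 = 460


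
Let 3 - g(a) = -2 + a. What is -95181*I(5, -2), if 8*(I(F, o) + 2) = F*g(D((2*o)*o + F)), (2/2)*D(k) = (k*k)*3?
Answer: 120213603/4 ≈ 3.0053e+7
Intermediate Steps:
D(k) = 3*k**2 (D(k) = (k*k)*3 = k**2*3 = 3*k**2)
g(a) = 5 - a (g(a) = 3 - (-2 + a) = 3 + (2 - a) = 5 - a)
I(F, o) = -2 + F*(5 - 3*(F + 2*o**2)**2)/8 (I(F, o) = -2 + (F*(5 - 3*((2*o)*o + F)**2))/8 = -2 + (F*(5 - 3*(2*o**2 + F)**2))/8 = -2 + (F*(5 - 3*(F + 2*o**2)**2))/8 = -2 + F*(5 - 3*(F + 2*o**2)**2)/8)
-95181*I(5, -2) = -95181*(-2 - 1/8*5*(-5 + 3*(5 + 2*(-2)**2)**2)) = -95181*(-2 - 1/8*5*(-5 + 3*(5 + 2*4)**2)) = -95181*(-2 - 1/8*5*(-5 + 3*(5 + 8)**2)) = -95181*(-2 - 1/8*5*(-5 + 3*13**2)) = -95181*(-2 - 1/8*5*(-5 + 3*169)) = -95181*(-2 - 1/8*5*(-5 + 507)) = -95181*(-2 - 1/8*5*502) = -95181*(-2 - 1255/4) = -95181*(-1263/4) = 120213603/4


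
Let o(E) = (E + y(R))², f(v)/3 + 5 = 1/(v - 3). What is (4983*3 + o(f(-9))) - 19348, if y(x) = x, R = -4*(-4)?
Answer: -70375/16 ≈ -4398.4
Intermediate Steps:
R = 16
f(v) = -15 + 3/(-3 + v) (f(v) = -15 + 3/(v - 3) = -15 + 3/(-3 + v))
o(E) = (16 + E)² (o(E) = (E + 16)² = (16 + E)²)
(4983*3 + o(f(-9))) - 19348 = (4983*3 + (16 + 3*(16 - 5*(-9))/(-3 - 9))²) - 19348 = (14949 + (16 + 3*(16 + 45)/(-12))²) - 19348 = (14949 + (16 + 3*(-1/12)*61)²) - 19348 = (14949 + (16 - 61/4)²) - 19348 = (14949 + (¾)²) - 19348 = (14949 + 9/16) - 19348 = 239193/16 - 19348 = -70375/16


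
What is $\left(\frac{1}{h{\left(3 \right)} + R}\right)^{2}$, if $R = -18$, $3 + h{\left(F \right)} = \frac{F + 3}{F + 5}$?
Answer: $\frac{16}{6561} \approx 0.0024387$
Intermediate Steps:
$h{\left(F \right)} = -3 + \frac{3 + F}{5 + F}$ ($h{\left(F \right)} = -3 + \frac{F + 3}{F + 5} = -3 + \frac{3 + F}{5 + F}$)
$\left(\frac{1}{h{\left(3 \right)} + R}\right)^{2} = \left(\frac{1}{\frac{2 \left(-6 - 3\right)}{5 + 3} - 18}\right)^{2} = \left(\frac{1}{\frac{2 \left(-6 - 3\right)}{8} - 18}\right)^{2} = \left(\frac{1}{2 \cdot \frac{1}{8} \left(-9\right) - 18}\right)^{2} = \left(\frac{1}{- \frac{9}{4} - 18}\right)^{2} = \left(\frac{1}{- \frac{81}{4}}\right)^{2} = \left(- \frac{4}{81}\right)^{2} = \frac{16}{6561}$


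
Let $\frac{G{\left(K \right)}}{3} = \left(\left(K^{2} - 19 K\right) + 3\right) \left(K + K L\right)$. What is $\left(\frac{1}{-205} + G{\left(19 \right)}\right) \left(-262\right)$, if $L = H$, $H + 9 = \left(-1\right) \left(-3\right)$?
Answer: $\frac{45922312}{205} \approx 2.2401 \cdot 10^{5}$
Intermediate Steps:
$H = -6$ ($H = -9 - -3 = -9 + 3 = -6$)
$L = -6$
$G{\left(K \right)} = - 15 K \left(3 + K^{2} - 19 K\right)$ ($G{\left(K \right)} = 3 \left(\left(K^{2} - 19 K\right) + 3\right) \left(K + K \left(-6\right)\right) = 3 \left(3 + K^{2} - 19 K\right) \left(K - 6 K\right) = 3 \left(3 + K^{2} - 19 K\right) \left(- 5 K\right) = 3 \left(- 5 K \left(3 + K^{2} - 19 K\right)\right) = - 15 K \left(3 + K^{2} - 19 K\right)$)
$\left(\frac{1}{-205} + G{\left(19 \right)}\right) \left(-262\right) = \left(\frac{1}{-205} + 15 \cdot 19 \left(-3 - 19^{2} + 19 \cdot 19\right)\right) \left(-262\right) = \left(- \frac{1}{205} + 15 \cdot 19 \left(-3 - 361 + 361\right)\right) \left(-262\right) = \left(- \frac{1}{205} + 15 \cdot 19 \left(-3\right)\right) \left(-262\right) = \left(- \frac{1}{205} - 855\right) \left(-262\right) = \left(- \frac{175276}{205}\right) \left(-262\right) = \frac{45922312}{205}$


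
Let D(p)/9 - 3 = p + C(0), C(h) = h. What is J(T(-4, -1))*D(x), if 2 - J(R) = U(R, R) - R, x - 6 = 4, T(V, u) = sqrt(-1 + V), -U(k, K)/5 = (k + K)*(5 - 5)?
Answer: 234 + 117*I*sqrt(5) ≈ 234.0 + 261.62*I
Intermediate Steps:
U(k, K) = 0 (U(k, K) = -5*(k + K)*(5 - 5) = -5*(K + k)*0 = -5*0 = 0)
x = 10 (x = 6 + 4 = 10)
J(R) = 2 + R (J(R) = 2 - (0 - R) = 2 - (-1)*R = 2 + R)
D(p) = 27 + 9*p (D(p) = 27 + 9*(p + 0) = 27 + 9*p)
J(T(-4, -1))*D(x) = (2 + sqrt(-1 - 4))*(27 + 9*10) = (2 + sqrt(-5))*(27 + 90) = (2 + I*sqrt(5))*117 = 234 + 117*I*sqrt(5)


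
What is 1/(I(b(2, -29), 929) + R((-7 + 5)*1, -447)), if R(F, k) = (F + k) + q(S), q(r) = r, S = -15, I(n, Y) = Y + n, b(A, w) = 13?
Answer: 1/478 ≈ 0.0020920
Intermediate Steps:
R(F, k) = -15 + F + k (R(F, k) = (F + k) - 15 = -15 + F + k)
1/(I(b(2, -29), 929) + R((-7 + 5)*1, -447)) = 1/((929 + 13) + (-15 + (-7 + 5)*1 - 447)) = 1/(942 + (-15 - 2*1 - 447)) = 1/(942 + (-15 - 2 - 447)) = 1/(942 - 464) = 1/478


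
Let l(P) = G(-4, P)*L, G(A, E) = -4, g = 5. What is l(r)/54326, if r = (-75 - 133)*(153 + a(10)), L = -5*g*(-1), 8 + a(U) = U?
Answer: -50/27163 ≈ -0.0018407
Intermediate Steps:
a(U) = -8 + U
L = 25 (L = -5*5*(-1) = -25*(-1) = 25)
r = -32240 (r = (-75 - 133)*(153 + (-8 + 10)) = -208*(153 + 2) = -208*155 = -32240)
l(P) = -100 (l(P) = -4*25 = -100)
l(r)/54326 = -100/54326 = -100*1/54326 = -50/27163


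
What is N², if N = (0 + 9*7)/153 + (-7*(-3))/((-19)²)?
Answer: 8317456/37662769 ≈ 0.22084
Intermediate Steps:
N = 2884/6137 (N = (0 + 63)*(1/153) + 21/361 = 63*(1/153) + 21*(1/361) = 7/17 + 21/361 = 2884/6137 ≈ 0.46994)
N² = (2884/6137)² = 8317456/37662769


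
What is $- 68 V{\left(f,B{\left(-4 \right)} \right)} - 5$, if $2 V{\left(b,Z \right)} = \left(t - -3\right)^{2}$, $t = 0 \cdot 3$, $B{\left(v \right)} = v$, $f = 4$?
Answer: $-311$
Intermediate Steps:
$t = 0$
$V{\left(b,Z \right)} = \frac{9}{2}$ ($V{\left(b,Z \right)} = \frac{\left(0 - -3\right)^{2}}{2} = \frac{\left(0 + 3\right)^{2}}{2} = \frac{3^{2}}{2} = \frac{1}{2} \cdot 9 = \frac{9}{2}$)
$- 68 V{\left(f,B{\left(-4 \right)} \right)} - 5 = \left(-68\right) \frac{9}{2} - 5 = -306 - 5 = -311$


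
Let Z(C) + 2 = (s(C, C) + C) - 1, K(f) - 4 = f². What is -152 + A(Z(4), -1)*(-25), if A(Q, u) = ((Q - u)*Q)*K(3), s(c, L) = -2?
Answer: -152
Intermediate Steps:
K(f) = 4 + f²
Z(C) = -5 + C (Z(C) = -2 + ((-2 + C) - 1) = -2 + (-3 + C) = -5 + C)
A(Q, u) = 13*Q*(Q - u) (A(Q, u) = ((Q - u)*Q)*(4 + 3²) = (Q*(Q - u))*(4 + 9) = (Q*(Q - u))*13 = 13*Q*(Q - u))
-152 + A(Z(4), -1)*(-25) = -152 + (13*(-5 + 4)*((-5 + 4) - 1*(-1)))*(-25) = -152 + (13*(-1)*(-1 + 1))*(-25) = -152 + (13*(-1)*0)*(-25) = -152 + 0*(-25) = -152 + 0 = -152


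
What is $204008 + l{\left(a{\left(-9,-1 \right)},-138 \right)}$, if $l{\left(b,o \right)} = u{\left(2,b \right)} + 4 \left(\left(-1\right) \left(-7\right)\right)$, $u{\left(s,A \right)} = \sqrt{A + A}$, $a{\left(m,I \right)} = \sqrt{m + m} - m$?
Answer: $204036 + \sqrt{18 + 6 i \sqrt{2}} \approx 2.0404 \cdot 10^{5} + 0.97462 i$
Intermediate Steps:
$a{\left(m,I \right)} = - m + \sqrt{2} \sqrt{m}$ ($a{\left(m,I \right)} = \sqrt{2 m} - m = \sqrt{2} \sqrt{m} - m = - m + \sqrt{2} \sqrt{m}$)
$u{\left(s,A \right)} = \sqrt{2} \sqrt{A}$ ($u{\left(s,A \right)} = \sqrt{2 A} = \sqrt{2} \sqrt{A}$)
$l{\left(b,o \right)} = 28 + \sqrt{2} \sqrt{b}$ ($l{\left(b,o \right)} = \sqrt{2} \sqrt{b} + 4 \left(\left(-1\right) \left(-7\right)\right) = \sqrt{2} \sqrt{b} + 4 \cdot 7 = \sqrt{2} \sqrt{b} + 28 = 28 + \sqrt{2} \sqrt{b}$)
$204008 + l{\left(a{\left(-9,-1 \right)},-138 \right)} = 204008 + \left(28 + \sqrt{2} \sqrt{\left(-1\right) \left(-9\right) + \sqrt{2} \sqrt{-9}}\right) = 204008 + \left(28 + \sqrt{2} \sqrt{9 + \sqrt{2} \cdot 3 i}\right) = 204008 + \left(28 + \sqrt{2} \sqrt{9 + 3 i \sqrt{2}}\right) = 204036 + \sqrt{2} \sqrt{9 + 3 i \sqrt{2}}$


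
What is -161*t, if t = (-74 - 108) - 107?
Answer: 46529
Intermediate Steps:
t = -289 (t = -182 - 107 = -289)
-161*t = -161*(-289) = 46529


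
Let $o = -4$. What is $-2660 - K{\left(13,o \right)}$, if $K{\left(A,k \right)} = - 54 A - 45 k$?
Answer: $-2138$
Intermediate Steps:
$-2660 - K{\left(13,o \right)} = -2660 - \left(\left(-54\right) 13 - -180\right) = -2660 - \left(-702 + 180\right) = -2660 - -522 = -2660 + 522 = -2138$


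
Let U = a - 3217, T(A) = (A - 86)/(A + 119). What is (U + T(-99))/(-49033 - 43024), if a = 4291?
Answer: -4259/368228 ≈ -0.011566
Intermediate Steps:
T(A) = (-86 + A)/(119 + A)
U = 1074 (U = 4291 - 3217 = 1074)
(U + T(-99))/(-49033 - 43024) = (1074 + (-86 - 99)/(119 - 99))/(-49033 - 43024) = (1074 - 185/20)/(-92057) = (1074 + (1/20)*(-185))*(-1/92057) = (1074 - 37/4)*(-1/92057) = (4259/4)*(-1/92057) = -4259/368228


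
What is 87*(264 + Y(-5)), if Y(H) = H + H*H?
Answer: 24708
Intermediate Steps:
Y(H) = H + H²
87*(264 + Y(-5)) = 87*(264 - 5*(1 - 5)) = 87*(264 - 5*(-4)) = 87*(264 + 20) = 87*284 = 24708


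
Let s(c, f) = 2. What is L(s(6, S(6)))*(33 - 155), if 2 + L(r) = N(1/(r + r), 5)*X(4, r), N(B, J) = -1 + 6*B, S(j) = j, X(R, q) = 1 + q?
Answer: 61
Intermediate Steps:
L(r) = -2 + (1 + r)*(-1 + 3/r) (L(r) = -2 + (-1 + 6/(r + r))*(1 + r) = -2 + (-1 + 6/((2*r)))*(1 + r) = -2 + (-1 + 6*(1/(2*r)))*(1 + r) = -2 + (-1 + 3/r)*(1 + r) = -2 + (1 + r)*(-1 + 3/r))
L(s(6, S(6)))*(33 - 155) = (-1*2 + 3/2)*(33 - 155) = (-2 + 3*(1/2))*(-122) = (-2 + 3/2)*(-122) = -1/2*(-122) = 61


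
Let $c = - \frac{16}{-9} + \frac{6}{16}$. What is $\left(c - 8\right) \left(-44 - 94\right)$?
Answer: $\frac{9683}{12} \approx 806.92$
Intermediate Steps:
$c = \frac{155}{72}$ ($c = \left(-16\right) \left(- \frac{1}{9}\right) + 6 \cdot \frac{1}{16} = \frac{16}{9} + \frac{3}{8} = \frac{155}{72} \approx 2.1528$)
$\left(c - 8\right) \left(-44 - 94\right) = \left(\frac{155}{72} - 8\right) \left(-44 - 94\right) = \left(\frac{155}{72} + \left(-15 + 7\right)\right) \left(-138\right) = \left(\frac{155}{72} - 8\right) \left(-138\right) = \left(- \frac{421}{72}\right) \left(-138\right) = \frac{9683}{12}$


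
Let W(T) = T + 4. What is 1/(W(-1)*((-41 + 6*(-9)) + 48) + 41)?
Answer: -1/100 ≈ -0.010000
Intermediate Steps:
W(T) = 4 + T
1/(W(-1)*((-41 + 6*(-9)) + 48) + 41) = 1/((4 - 1)*((-41 + 6*(-9)) + 48) + 41) = 1/(3*((-41 - 54) + 48) + 41) = 1/(3*(-95 + 48) + 41) = 1/(3*(-47) + 41) = 1/(-141 + 41) = 1/(-100) = -1/100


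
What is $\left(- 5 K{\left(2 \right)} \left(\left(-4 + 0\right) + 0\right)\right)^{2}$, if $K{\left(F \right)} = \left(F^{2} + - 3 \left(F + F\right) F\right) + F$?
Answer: $129600$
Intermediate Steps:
$K{\left(F \right)} = F - 5 F^{2}$ ($K{\left(F \right)} = \left(F^{2} + - 3 \cdot 2 F F\right) + F = \left(F^{2} + - 6 F F\right) + F = \left(F^{2} - 6 F^{2}\right) + F = - 5 F^{2} + F = F - 5 F^{2}$)
$\left(- 5 K{\left(2 \right)} \left(\left(-4 + 0\right) + 0\right)\right)^{2} = \left(- 5 \cdot 2 \left(1 - 10\right) \left(\left(-4 + 0\right) + 0\right)\right)^{2} = \left(- 5 \cdot 2 \left(1 - 10\right) \left(-4 + 0\right)\right)^{2} = \left(- 5 \cdot 2 \left(-9\right) \left(-4\right)\right)^{2} = \left(\left(-5\right) \left(-18\right) \left(-4\right)\right)^{2} = \left(90 \left(-4\right)\right)^{2} = \left(-360\right)^{2} = 129600$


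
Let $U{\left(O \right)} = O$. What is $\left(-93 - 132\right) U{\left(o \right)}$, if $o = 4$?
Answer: $-900$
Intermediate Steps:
$\left(-93 - 132\right) U{\left(o \right)} = \left(-93 - 132\right) 4 = \left(-225\right) 4 = -900$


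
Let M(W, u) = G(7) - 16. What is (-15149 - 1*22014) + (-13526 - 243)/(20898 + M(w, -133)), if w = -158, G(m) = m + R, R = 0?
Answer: -776311676/20889 ≈ -37164.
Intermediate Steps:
G(m) = m (G(m) = m + 0 = m)
M(W, u) = -9 (M(W, u) = 7 - 16 = -9)
(-15149 - 1*22014) + (-13526 - 243)/(20898 + M(w, -133)) = (-15149 - 1*22014) + (-13526 - 243)/(20898 - 9) = (-15149 - 22014) - 13769/20889 = -37163 - 13769*1/20889 = -37163 - 13769/20889 = -776311676/20889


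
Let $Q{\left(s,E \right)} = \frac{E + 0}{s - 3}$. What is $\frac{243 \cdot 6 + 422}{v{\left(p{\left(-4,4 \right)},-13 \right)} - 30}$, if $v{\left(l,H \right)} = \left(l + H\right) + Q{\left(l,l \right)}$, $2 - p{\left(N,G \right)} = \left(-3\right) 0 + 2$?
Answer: $- \frac{1880}{43} \approx -43.721$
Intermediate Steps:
$p{\left(N,G \right)} = 0$ ($p{\left(N,G \right)} = 2 - \left(\left(-3\right) 0 + 2\right) = 2 - \left(0 + 2\right) = 2 - 2 = 0$)
$Q{\left(s,E \right)} = \frac{E}{-3 + s}$
$v{\left(l,H \right)} = H + l + \frac{l}{-3 + l}$ ($v{\left(l,H \right)} = \left(l + H\right) + \frac{l}{-3 + l} = \left(H + l\right) + \frac{l}{-3 + l} = H + l + \frac{l}{-3 + l}$)
$\frac{243 \cdot 6 + 422}{v{\left(p{\left(-4,4 \right)},-13 \right)} - 30} = \frac{243 \cdot 6 + 422}{\frac{0 + \left(-3 + 0\right) \left(-13 + 0\right)}{-3 + 0} - 30} = \frac{1458 + 422}{\frac{0 - -39}{-3} - 30} = \frac{1880}{- \frac{0 + 39}{3} - 30} = \frac{1880}{\left(- \frac{1}{3}\right) 39 - 30} = \frac{1880}{-13 - 30} = \frac{1880}{-43} = 1880 \left(- \frac{1}{43}\right) = - \frac{1880}{43}$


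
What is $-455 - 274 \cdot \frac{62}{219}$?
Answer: $- \frac{116633}{219} \approx -532.57$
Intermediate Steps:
$-455 - 274 \cdot \frac{62}{219} = -455 - 274 \cdot 62 \cdot \frac{1}{219} = -455 - \frac{16988}{219} = - \frac{116633}{219}$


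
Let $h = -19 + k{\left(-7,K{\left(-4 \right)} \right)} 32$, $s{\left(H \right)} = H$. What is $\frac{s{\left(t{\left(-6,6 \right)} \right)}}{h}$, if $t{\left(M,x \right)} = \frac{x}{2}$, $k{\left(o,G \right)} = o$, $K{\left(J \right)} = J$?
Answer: $- \frac{1}{81} \approx -0.012346$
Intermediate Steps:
$t{\left(M,x \right)} = \frac{x}{2}$ ($t{\left(M,x \right)} = x \frac{1}{2} = \frac{x}{2}$)
$h = -243$ ($h = -19 - 224 = -243$)
$\frac{s{\left(t{\left(-6,6 \right)} \right)}}{h} = \frac{\frac{1}{2} \cdot 6}{-243} = 3 \left(- \frac{1}{243}\right) = - \frac{1}{81}$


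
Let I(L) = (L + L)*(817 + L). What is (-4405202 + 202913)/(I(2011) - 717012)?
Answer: -4202289/10657204 ≈ -0.39431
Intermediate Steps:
I(L) = 2*L*(817 + L) (I(L) = (2*L)*(817 + L) = 2*L*(817 + L))
(-4405202 + 202913)/(I(2011) - 717012) = (-4405202 + 202913)/(2*2011*(817 + 2011) - 717012) = -4202289/(2*2011*2828 - 717012) = -4202289/(11374216 - 717012) = -4202289/10657204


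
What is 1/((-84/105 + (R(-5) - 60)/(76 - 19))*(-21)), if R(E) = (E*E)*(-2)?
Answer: 95/5446 ≈ 0.017444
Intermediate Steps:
R(E) = -2*E² (R(E) = E²*(-2) = -2*E²)
1/((-84/105 + (R(-5) - 60)/(76 - 19))*(-21)) = 1/((-84/105 + (-2*(-5)² - 60)/(76 - 19))*(-21)) = 1/((-84*1/105 + (-2*25 - 60)/57)*(-21)) = 1/((-⅘ + (-50 - 60)*(1/57))*(-21)) = 1/((-⅘ - 110*1/57)*(-21)) = 1/((-⅘ - 110/57)*(-21)) = 1/(-778/285*(-21)) = 1/(5446/95) = 95/5446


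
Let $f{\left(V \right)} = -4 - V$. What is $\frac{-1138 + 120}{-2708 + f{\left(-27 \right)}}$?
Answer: $\frac{1018}{2685} \approx 0.37914$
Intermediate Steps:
$\frac{-1138 + 120}{-2708 + f{\left(-27 \right)}} = \frac{-1138 + 120}{-2708 - -23} = - \frac{1018}{-2708 + \left(-4 + 27\right)} = - \frac{1018}{-2708 + 23} = - \frac{1018}{-2685} = \left(-1018\right) \left(- \frac{1}{2685}\right) = \frac{1018}{2685}$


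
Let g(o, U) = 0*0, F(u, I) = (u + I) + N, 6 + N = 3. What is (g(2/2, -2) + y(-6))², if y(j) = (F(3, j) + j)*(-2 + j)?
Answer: 9216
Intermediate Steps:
N = -3 (N = -6 + 3 = -3)
F(u, I) = -3 + I + u (F(u, I) = (u + I) - 3 = (I + u) - 3 = -3 + I + u)
g(o, U) = 0
y(j) = 2*j*(-2 + j) (y(j) = ((-3 + j + 3) + j)*(-2 + j) = (j + j)*(-2 + j) = (2*j)*(-2 + j) = 2*j*(-2 + j))
(g(2/2, -2) + y(-6))² = (0 + 2*(-6)*(-2 - 6))² = (0 + 2*(-6)*(-8))² = (0 + 96)² = 96² = 9216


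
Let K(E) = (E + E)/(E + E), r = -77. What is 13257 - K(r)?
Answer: 13256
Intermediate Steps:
K(E) = 1 (K(E) = (2*E)/((2*E)) = (2*E)*(1/(2*E)) = 1)
13257 - K(r) = 13257 - 1*1 = 13257 - 1 = 13256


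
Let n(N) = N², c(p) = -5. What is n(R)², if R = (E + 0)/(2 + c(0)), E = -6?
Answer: 16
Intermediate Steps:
R = 2 (R = (-6 + 0)/(2 - 5) = -6/(-3) = -6*(-⅓) = 2)
n(R)² = (2²)² = 4² = 16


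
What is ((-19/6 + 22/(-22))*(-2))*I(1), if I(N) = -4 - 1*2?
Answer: -50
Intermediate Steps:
I(N) = -6 (I(N) = -4 - 2 = -6)
((-19/6 + 22/(-22))*(-2))*I(1) = ((-19/6 + 22/(-22))*(-2))*(-6) = ((-19*⅙ + 22*(-1/22))*(-2))*(-6) = ((-19/6 - 1)*(-2))*(-6) = -25/6*(-2)*(-6) = (25/3)*(-6) = -50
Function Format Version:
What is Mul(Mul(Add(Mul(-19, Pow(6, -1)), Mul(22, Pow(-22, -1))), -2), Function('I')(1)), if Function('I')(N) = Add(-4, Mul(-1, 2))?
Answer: -50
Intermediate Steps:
Function('I')(N) = -6 (Function('I')(N) = Add(-4, -2) = -6)
Mul(Mul(Add(Mul(-19, Pow(6, -1)), Mul(22, Pow(-22, -1))), -2), Function('I')(1)) = Mul(Mul(Add(Mul(-19, Pow(6, -1)), Mul(22, Pow(-22, -1))), -2), -6) = Mul(Mul(Add(Mul(-19, Rational(1, 6)), Mul(22, Rational(-1, 22))), -2), -6) = Mul(Mul(Add(Rational(-19, 6), -1), -2), -6) = Mul(Mul(Rational(-25, 6), -2), -6) = Mul(Rational(25, 3), -6) = -50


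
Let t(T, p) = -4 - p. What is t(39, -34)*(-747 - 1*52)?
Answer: -23970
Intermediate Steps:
t(39, -34)*(-747 - 1*52) = (-4 - 1*(-34))*(-747 - 1*52) = (-4 + 34)*(-747 - 52) = 30*(-799) = -23970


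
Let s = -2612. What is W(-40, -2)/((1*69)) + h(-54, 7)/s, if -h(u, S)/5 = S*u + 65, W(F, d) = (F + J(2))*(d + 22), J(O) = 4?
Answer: -662875/60076 ≈ -11.034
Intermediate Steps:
W(F, d) = (4 + F)*(22 + d) (W(F, d) = (F + 4)*(d + 22) = (4 + F)*(22 + d))
h(u, S) = -325 - 5*S*u (h(u, S) = -5*(S*u + 65) = -5*(65 + S*u) = -325 - 5*S*u)
W(-40, -2)/((1*69)) + h(-54, 7)/s = (88 + 4*(-2) + 22*(-40) - 40*(-2))/((1*69)) + (-325 - 5*7*(-54))/(-2612) = (88 - 8 - 880 + 80)/69 + (-325 + 1890)*(-1/2612) = -720*1/69 + 1565*(-1/2612) = -240/23 - 1565/2612 = -662875/60076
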